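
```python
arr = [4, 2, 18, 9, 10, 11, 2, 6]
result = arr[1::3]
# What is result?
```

arr has length 8. The slice arr[1::3] selects indices [1, 4, 7] (1->2, 4->10, 7->6), giving [2, 10, 6].

[2, 10, 6]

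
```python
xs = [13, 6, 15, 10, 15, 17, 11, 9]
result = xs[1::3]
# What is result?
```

xs has length 8. The slice xs[1::3] selects indices [1, 4, 7] (1->6, 4->15, 7->9), giving [6, 15, 9].

[6, 15, 9]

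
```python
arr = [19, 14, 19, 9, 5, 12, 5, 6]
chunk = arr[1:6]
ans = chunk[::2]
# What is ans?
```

arr has length 8. The slice arr[1:6] selects indices [1, 2, 3, 4, 5] (1->14, 2->19, 3->9, 4->5, 5->12), giving [14, 19, 9, 5, 12]. So chunk = [14, 19, 9, 5, 12]. chunk has length 5. The slice chunk[::2] selects indices [0, 2, 4] (0->14, 2->9, 4->12), giving [14, 9, 12].

[14, 9, 12]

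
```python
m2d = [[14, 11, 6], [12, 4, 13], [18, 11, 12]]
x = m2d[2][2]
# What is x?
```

m2d[2] = [18, 11, 12]. Taking column 2 of that row yields 12.

12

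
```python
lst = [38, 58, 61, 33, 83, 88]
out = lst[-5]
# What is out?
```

lst has length 6. Negative index -5 maps to positive index 6 + (-5) = 1. lst[1] = 58.

58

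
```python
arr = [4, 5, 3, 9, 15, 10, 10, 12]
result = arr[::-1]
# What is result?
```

arr has length 8. The slice arr[::-1] selects indices [7, 6, 5, 4, 3, 2, 1, 0] (7->12, 6->10, 5->10, 4->15, 3->9, 2->3, 1->5, 0->4), giving [12, 10, 10, 15, 9, 3, 5, 4].

[12, 10, 10, 15, 9, 3, 5, 4]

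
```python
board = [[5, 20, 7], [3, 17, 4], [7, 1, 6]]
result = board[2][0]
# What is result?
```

board[2] = [7, 1, 6]. Taking column 0 of that row yields 7.

7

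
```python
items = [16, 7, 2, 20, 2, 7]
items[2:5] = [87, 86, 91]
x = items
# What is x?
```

items starts as [16, 7, 2, 20, 2, 7] (length 6). The slice items[2:5] covers indices [2, 3, 4] with values [2, 20, 2]. Replacing that slice with [87, 86, 91] (same length) produces [16, 7, 87, 86, 91, 7].

[16, 7, 87, 86, 91, 7]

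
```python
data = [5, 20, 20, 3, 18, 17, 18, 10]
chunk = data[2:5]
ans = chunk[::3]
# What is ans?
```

data has length 8. The slice data[2:5] selects indices [2, 3, 4] (2->20, 3->3, 4->18), giving [20, 3, 18]. So chunk = [20, 3, 18]. chunk has length 3. The slice chunk[::3] selects indices [0] (0->20), giving [20].

[20]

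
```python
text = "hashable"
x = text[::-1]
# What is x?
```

text has length 8. The slice text[::-1] selects indices [7, 6, 5, 4, 3, 2, 1, 0] (7->'e', 6->'l', 5->'b', 4->'a', 3->'h', 2->'s', 1->'a', 0->'h'), giving 'elbahsah'.

'elbahsah'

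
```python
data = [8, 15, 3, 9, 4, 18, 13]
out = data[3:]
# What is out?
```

data has length 7. The slice data[3:] selects indices [3, 4, 5, 6] (3->9, 4->4, 5->18, 6->13), giving [9, 4, 18, 13].

[9, 4, 18, 13]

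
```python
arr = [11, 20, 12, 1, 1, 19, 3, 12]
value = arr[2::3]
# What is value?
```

arr has length 8. The slice arr[2::3] selects indices [2, 5] (2->12, 5->19), giving [12, 19].

[12, 19]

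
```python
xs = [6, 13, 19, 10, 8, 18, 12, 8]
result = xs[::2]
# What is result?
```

xs has length 8. The slice xs[::2] selects indices [0, 2, 4, 6] (0->6, 2->19, 4->8, 6->12), giving [6, 19, 8, 12].

[6, 19, 8, 12]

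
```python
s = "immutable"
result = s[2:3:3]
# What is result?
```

s has length 9. The slice s[2:3:3] selects indices [2] (2->'m'), giving 'm'.

'm'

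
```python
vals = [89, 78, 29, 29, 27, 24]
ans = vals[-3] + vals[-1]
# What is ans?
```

vals has length 6. Negative index -3 maps to positive index 6 + (-3) = 3. vals[3] = 29.
vals has length 6. Negative index -1 maps to positive index 6 + (-1) = 5. vals[5] = 24.
Sum: 29 + 24 = 53.

53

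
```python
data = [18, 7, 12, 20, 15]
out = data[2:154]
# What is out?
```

data has length 5. The slice data[2:154] selects indices [2, 3, 4] (2->12, 3->20, 4->15), giving [12, 20, 15].

[12, 20, 15]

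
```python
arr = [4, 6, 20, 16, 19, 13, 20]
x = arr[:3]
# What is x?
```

arr has length 7. The slice arr[:3] selects indices [0, 1, 2] (0->4, 1->6, 2->20), giving [4, 6, 20].

[4, 6, 20]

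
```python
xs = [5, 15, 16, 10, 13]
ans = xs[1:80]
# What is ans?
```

xs has length 5. The slice xs[1:80] selects indices [1, 2, 3, 4] (1->15, 2->16, 3->10, 4->13), giving [15, 16, 10, 13].

[15, 16, 10, 13]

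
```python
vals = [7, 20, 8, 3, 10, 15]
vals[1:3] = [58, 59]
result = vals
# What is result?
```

vals starts as [7, 20, 8, 3, 10, 15] (length 6). The slice vals[1:3] covers indices [1, 2] with values [20, 8]. Replacing that slice with [58, 59] (same length) produces [7, 58, 59, 3, 10, 15].

[7, 58, 59, 3, 10, 15]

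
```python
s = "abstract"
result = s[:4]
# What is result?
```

s has length 8. The slice s[:4] selects indices [0, 1, 2, 3] (0->'a', 1->'b', 2->'s', 3->'t'), giving 'abst'.

'abst'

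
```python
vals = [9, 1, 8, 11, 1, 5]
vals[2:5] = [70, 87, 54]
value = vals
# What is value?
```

vals starts as [9, 1, 8, 11, 1, 5] (length 6). The slice vals[2:5] covers indices [2, 3, 4] with values [8, 11, 1]. Replacing that slice with [70, 87, 54] (same length) produces [9, 1, 70, 87, 54, 5].

[9, 1, 70, 87, 54, 5]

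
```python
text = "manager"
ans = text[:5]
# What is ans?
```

text has length 7. The slice text[:5] selects indices [0, 1, 2, 3, 4] (0->'m', 1->'a', 2->'n', 3->'a', 4->'g'), giving 'manag'.

'manag'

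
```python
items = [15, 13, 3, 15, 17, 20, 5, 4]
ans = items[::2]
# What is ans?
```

items has length 8. The slice items[::2] selects indices [0, 2, 4, 6] (0->15, 2->3, 4->17, 6->5), giving [15, 3, 17, 5].

[15, 3, 17, 5]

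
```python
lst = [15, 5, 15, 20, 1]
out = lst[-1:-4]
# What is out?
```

lst has length 5. The slice lst[-1:-4] resolves to an empty index range, so the result is [].

[]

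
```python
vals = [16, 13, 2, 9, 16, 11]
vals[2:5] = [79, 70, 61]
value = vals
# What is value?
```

vals starts as [16, 13, 2, 9, 16, 11] (length 6). The slice vals[2:5] covers indices [2, 3, 4] with values [2, 9, 16]. Replacing that slice with [79, 70, 61] (same length) produces [16, 13, 79, 70, 61, 11].

[16, 13, 79, 70, 61, 11]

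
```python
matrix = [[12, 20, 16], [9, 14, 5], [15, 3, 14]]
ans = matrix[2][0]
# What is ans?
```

matrix[2] = [15, 3, 14]. Taking column 0 of that row yields 15.

15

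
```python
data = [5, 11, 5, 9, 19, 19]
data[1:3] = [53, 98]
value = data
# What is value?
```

data starts as [5, 11, 5, 9, 19, 19] (length 6). The slice data[1:3] covers indices [1, 2] with values [11, 5]. Replacing that slice with [53, 98] (same length) produces [5, 53, 98, 9, 19, 19].

[5, 53, 98, 9, 19, 19]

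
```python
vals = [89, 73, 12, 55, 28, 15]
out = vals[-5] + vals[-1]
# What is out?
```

vals has length 6. Negative index -5 maps to positive index 6 + (-5) = 1. vals[1] = 73.
vals has length 6. Negative index -1 maps to positive index 6 + (-1) = 5. vals[5] = 15.
Sum: 73 + 15 = 88.

88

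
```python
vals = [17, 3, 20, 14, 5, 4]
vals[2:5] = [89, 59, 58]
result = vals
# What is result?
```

vals starts as [17, 3, 20, 14, 5, 4] (length 6). The slice vals[2:5] covers indices [2, 3, 4] with values [20, 14, 5]. Replacing that slice with [89, 59, 58] (same length) produces [17, 3, 89, 59, 58, 4].

[17, 3, 89, 59, 58, 4]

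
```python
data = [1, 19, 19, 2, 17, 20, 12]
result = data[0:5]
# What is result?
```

data has length 7. The slice data[0:5] selects indices [0, 1, 2, 3, 4] (0->1, 1->19, 2->19, 3->2, 4->17), giving [1, 19, 19, 2, 17].

[1, 19, 19, 2, 17]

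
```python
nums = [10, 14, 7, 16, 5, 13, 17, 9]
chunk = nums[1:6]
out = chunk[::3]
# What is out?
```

nums has length 8. The slice nums[1:6] selects indices [1, 2, 3, 4, 5] (1->14, 2->7, 3->16, 4->5, 5->13), giving [14, 7, 16, 5, 13]. So chunk = [14, 7, 16, 5, 13]. chunk has length 5. The slice chunk[::3] selects indices [0, 3] (0->14, 3->5), giving [14, 5].

[14, 5]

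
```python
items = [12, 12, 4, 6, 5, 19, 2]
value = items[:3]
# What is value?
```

items has length 7. The slice items[:3] selects indices [0, 1, 2] (0->12, 1->12, 2->4), giving [12, 12, 4].

[12, 12, 4]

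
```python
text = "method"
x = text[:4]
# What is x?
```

text has length 6. The slice text[:4] selects indices [0, 1, 2, 3] (0->'m', 1->'e', 2->'t', 3->'h'), giving 'meth'.

'meth'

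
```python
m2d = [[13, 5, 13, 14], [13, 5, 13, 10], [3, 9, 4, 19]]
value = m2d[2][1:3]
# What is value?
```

m2d[2] = [3, 9, 4, 19]. m2d[2] has length 4. The slice m2d[2][1:3] selects indices [1, 2] (1->9, 2->4), giving [9, 4].

[9, 4]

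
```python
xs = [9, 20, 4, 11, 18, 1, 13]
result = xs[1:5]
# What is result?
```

xs has length 7. The slice xs[1:5] selects indices [1, 2, 3, 4] (1->20, 2->4, 3->11, 4->18), giving [20, 4, 11, 18].

[20, 4, 11, 18]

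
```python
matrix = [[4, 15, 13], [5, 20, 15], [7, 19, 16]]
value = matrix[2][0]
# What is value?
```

matrix[2] = [7, 19, 16]. Taking column 0 of that row yields 7.

7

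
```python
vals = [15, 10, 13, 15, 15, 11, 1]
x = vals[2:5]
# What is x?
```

vals has length 7. The slice vals[2:5] selects indices [2, 3, 4] (2->13, 3->15, 4->15), giving [13, 15, 15].

[13, 15, 15]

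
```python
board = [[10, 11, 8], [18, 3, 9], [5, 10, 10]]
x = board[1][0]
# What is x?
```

board[1] = [18, 3, 9]. Taking column 0 of that row yields 18.

18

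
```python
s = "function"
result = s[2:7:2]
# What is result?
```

s has length 8. The slice s[2:7:2] selects indices [2, 4, 6] (2->'n', 4->'t', 6->'o'), giving 'nto'.

'nto'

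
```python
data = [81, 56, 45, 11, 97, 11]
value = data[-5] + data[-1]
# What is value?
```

data has length 6. Negative index -5 maps to positive index 6 + (-5) = 1. data[1] = 56.
data has length 6. Negative index -1 maps to positive index 6 + (-1) = 5. data[5] = 11.
Sum: 56 + 11 = 67.

67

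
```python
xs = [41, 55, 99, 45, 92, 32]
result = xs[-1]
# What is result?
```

xs has length 6. Negative index -1 maps to positive index 6 + (-1) = 5. xs[5] = 32.

32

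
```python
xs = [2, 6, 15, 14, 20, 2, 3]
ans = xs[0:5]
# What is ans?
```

xs has length 7. The slice xs[0:5] selects indices [0, 1, 2, 3, 4] (0->2, 1->6, 2->15, 3->14, 4->20), giving [2, 6, 15, 14, 20].

[2, 6, 15, 14, 20]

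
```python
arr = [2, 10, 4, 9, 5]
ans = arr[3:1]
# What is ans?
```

arr has length 5. The slice arr[3:1] resolves to an empty index range, so the result is [].

[]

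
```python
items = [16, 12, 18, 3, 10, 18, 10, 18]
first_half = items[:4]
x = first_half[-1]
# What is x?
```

items has length 8. The slice items[:4] selects indices [0, 1, 2, 3] (0->16, 1->12, 2->18, 3->3), giving [16, 12, 18, 3]. So first_half = [16, 12, 18, 3]. Then first_half[-1] = 3.

3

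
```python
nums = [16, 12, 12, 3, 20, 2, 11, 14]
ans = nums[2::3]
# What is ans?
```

nums has length 8. The slice nums[2::3] selects indices [2, 5] (2->12, 5->2), giving [12, 2].

[12, 2]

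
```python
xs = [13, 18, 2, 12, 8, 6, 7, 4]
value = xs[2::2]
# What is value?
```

xs has length 8. The slice xs[2::2] selects indices [2, 4, 6] (2->2, 4->8, 6->7), giving [2, 8, 7].

[2, 8, 7]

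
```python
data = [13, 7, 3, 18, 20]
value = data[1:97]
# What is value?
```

data has length 5. The slice data[1:97] selects indices [1, 2, 3, 4] (1->7, 2->3, 3->18, 4->20), giving [7, 3, 18, 20].

[7, 3, 18, 20]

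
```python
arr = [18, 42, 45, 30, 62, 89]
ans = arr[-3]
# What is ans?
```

arr has length 6. Negative index -3 maps to positive index 6 + (-3) = 3. arr[3] = 30.

30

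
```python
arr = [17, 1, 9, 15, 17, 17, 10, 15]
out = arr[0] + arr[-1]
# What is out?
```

arr has length 8. arr[0] = 17.
arr has length 8. Negative index -1 maps to positive index 8 + (-1) = 7. arr[7] = 15.
Sum: 17 + 15 = 32.

32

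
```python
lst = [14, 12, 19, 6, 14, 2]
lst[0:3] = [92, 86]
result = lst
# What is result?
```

lst starts as [14, 12, 19, 6, 14, 2] (length 6). The slice lst[0:3] covers indices [0, 1, 2] with values [14, 12, 19]. Replacing that slice with [92, 86] (different length) produces [92, 86, 6, 14, 2].

[92, 86, 6, 14, 2]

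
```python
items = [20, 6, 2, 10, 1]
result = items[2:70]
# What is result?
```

items has length 5. The slice items[2:70] selects indices [2, 3, 4] (2->2, 3->10, 4->1), giving [2, 10, 1].

[2, 10, 1]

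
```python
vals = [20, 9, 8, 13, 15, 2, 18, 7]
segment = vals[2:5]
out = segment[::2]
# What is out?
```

vals has length 8. The slice vals[2:5] selects indices [2, 3, 4] (2->8, 3->13, 4->15), giving [8, 13, 15]. So segment = [8, 13, 15]. segment has length 3. The slice segment[::2] selects indices [0, 2] (0->8, 2->15), giving [8, 15].

[8, 15]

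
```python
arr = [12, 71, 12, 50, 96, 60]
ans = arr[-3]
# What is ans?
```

arr has length 6. Negative index -3 maps to positive index 6 + (-3) = 3. arr[3] = 50.

50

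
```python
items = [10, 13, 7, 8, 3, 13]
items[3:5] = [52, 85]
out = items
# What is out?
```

items starts as [10, 13, 7, 8, 3, 13] (length 6). The slice items[3:5] covers indices [3, 4] with values [8, 3]. Replacing that slice with [52, 85] (same length) produces [10, 13, 7, 52, 85, 13].

[10, 13, 7, 52, 85, 13]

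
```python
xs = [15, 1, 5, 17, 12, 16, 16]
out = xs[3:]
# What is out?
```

xs has length 7. The slice xs[3:] selects indices [3, 4, 5, 6] (3->17, 4->12, 5->16, 6->16), giving [17, 12, 16, 16].

[17, 12, 16, 16]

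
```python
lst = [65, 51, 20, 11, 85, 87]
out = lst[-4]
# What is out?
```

lst has length 6. Negative index -4 maps to positive index 6 + (-4) = 2. lst[2] = 20.

20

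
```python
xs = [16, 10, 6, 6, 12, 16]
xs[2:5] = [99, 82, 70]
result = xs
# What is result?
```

xs starts as [16, 10, 6, 6, 12, 16] (length 6). The slice xs[2:5] covers indices [2, 3, 4] with values [6, 6, 12]. Replacing that slice with [99, 82, 70] (same length) produces [16, 10, 99, 82, 70, 16].

[16, 10, 99, 82, 70, 16]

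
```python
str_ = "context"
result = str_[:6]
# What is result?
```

str_ has length 7. The slice str_[:6] selects indices [0, 1, 2, 3, 4, 5] (0->'c', 1->'o', 2->'n', 3->'t', 4->'e', 5->'x'), giving 'contex'.

'contex'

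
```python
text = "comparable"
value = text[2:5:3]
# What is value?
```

text has length 10. The slice text[2:5:3] selects indices [2] (2->'m'), giving 'm'.

'm'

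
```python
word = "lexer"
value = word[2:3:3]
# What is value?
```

word has length 5. The slice word[2:3:3] selects indices [2] (2->'x'), giving 'x'.

'x'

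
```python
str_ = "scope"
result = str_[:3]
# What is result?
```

str_ has length 5. The slice str_[:3] selects indices [0, 1, 2] (0->'s', 1->'c', 2->'o'), giving 'sco'.

'sco'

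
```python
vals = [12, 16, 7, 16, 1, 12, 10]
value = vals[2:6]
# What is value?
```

vals has length 7. The slice vals[2:6] selects indices [2, 3, 4, 5] (2->7, 3->16, 4->1, 5->12), giving [7, 16, 1, 12].

[7, 16, 1, 12]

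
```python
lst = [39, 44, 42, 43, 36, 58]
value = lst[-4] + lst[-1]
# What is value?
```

lst has length 6. Negative index -4 maps to positive index 6 + (-4) = 2. lst[2] = 42.
lst has length 6. Negative index -1 maps to positive index 6 + (-1) = 5. lst[5] = 58.
Sum: 42 + 58 = 100.

100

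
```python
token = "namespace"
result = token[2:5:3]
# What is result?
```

token has length 9. The slice token[2:5:3] selects indices [2] (2->'m'), giving 'm'.

'm'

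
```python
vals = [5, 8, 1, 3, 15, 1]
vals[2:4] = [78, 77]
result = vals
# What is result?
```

vals starts as [5, 8, 1, 3, 15, 1] (length 6). The slice vals[2:4] covers indices [2, 3] with values [1, 3]. Replacing that slice with [78, 77] (same length) produces [5, 8, 78, 77, 15, 1].

[5, 8, 78, 77, 15, 1]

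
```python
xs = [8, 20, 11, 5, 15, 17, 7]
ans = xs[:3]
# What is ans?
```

xs has length 7. The slice xs[:3] selects indices [0, 1, 2] (0->8, 1->20, 2->11), giving [8, 20, 11].

[8, 20, 11]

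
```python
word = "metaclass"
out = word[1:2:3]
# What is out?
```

word has length 9. The slice word[1:2:3] selects indices [1] (1->'e'), giving 'e'.

'e'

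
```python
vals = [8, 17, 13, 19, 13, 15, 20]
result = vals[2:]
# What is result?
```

vals has length 7. The slice vals[2:] selects indices [2, 3, 4, 5, 6] (2->13, 3->19, 4->13, 5->15, 6->20), giving [13, 19, 13, 15, 20].

[13, 19, 13, 15, 20]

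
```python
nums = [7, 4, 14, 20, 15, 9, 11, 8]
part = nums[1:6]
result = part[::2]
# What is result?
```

nums has length 8. The slice nums[1:6] selects indices [1, 2, 3, 4, 5] (1->4, 2->14, 3->20, 4->15, 5->9), giving [4, 14, 20, 15, 9]. So part = [4, 14, 20, 15, 9]. part has length 5. The slice part[::2] selects indices [0, 2, 4] (0->4, 2->20, 4->9), giving [4, 20, 9].

[4, 20, 9]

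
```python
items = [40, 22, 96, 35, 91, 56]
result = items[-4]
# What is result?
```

items has length 6. Negative index -4 maps to positive index 6 + (-4) = 2. items[2] = 96.

96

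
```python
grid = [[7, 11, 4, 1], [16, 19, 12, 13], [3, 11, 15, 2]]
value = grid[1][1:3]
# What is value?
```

grid[1] = [16, 19, 12, 13]. grid[1] has length 4. The slice grid[1][1:3] selects indices [1, 2] (1->19, 2->12), giving [19, 12].

[19, 12]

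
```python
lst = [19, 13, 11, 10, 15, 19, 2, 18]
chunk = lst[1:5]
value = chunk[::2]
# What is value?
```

lst has length 8. The slice lst[1:5] selects indices [1, 2, 3, 4] (1->13, 2->11, 3->10, 4->15), giving [13, 11, 10, 15]. So chunk = [13, 11, 10, 15]. chunk has length 4. The slice chunk[::2] selects indices [0, 2] (0->13, 2->10), giving [13, 10].

[13, 10]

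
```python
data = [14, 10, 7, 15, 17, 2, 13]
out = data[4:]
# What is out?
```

data has length 7. The slice data[4:] selects indices [4, 5, 6] (4->17, 5->2, 6->13), giving [17, 2, 13].

[17, 2, 13]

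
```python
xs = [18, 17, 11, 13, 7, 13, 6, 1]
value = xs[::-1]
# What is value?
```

xs has length 8. The slice xs[::-1] selects indices [7, 6, 5, 4, 3, 2, 1, 0] (7->1, 6->6, 5->13, 4->7, 3->13, 2->11, 1->17, 0->18), giving [1, 6, 13, 7, 13, 11, 17, 18].

[1, 6, 13, 7, 13, 11, 17, 18]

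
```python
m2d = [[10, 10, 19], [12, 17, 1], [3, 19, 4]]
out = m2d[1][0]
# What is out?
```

m2d[1] = [12, 17, 1]. Taking column 0 of that row yields 12.

12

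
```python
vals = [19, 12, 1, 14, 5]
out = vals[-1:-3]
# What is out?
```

vals has length 5. The slice vals[-1:-3] resolves to an empty index range, so the result is [].

[]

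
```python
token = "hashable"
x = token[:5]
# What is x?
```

token has length 8. The slice token[:5] selects indices [0, 1, 2, 3, 4] (0->'h', 1->'a', 2->'s', 3->'h', 4->'a'), giving 'hasha'.

'hasha'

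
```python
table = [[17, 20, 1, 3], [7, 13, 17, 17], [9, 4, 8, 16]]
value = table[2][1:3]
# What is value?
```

table[2] = [9, 4, 8, 16]. table[2] has length 4. The slice table[2][1:3] selects indices [1, 2] (1->4, 2->8), giving [4, 8].

[4, 8]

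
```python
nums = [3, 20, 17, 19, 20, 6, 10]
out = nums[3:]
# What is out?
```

nums has length 7. The slice nums[3:] selects indices [3, 4, 5, 6] (3->19, 4->20, 5->6, 6->10), giving [19, 20, 6, 10].

[19, 20, 6, 10]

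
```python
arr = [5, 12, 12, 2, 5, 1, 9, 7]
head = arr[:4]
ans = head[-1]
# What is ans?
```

arr has length 8. The slice arr[:4] selects indices [0, 1, 2, 3] (0->5, 1->12, 2->12, 3->2), giving [5, 12, 12, 2]. So head = [5, 12, 12, 2]. Then head[-1] = 2.

2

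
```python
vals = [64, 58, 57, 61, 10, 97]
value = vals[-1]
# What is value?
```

vals has length 6. Negative index -1 maps to positive index 6 + (-1) = 5. vals[5] = 97.

97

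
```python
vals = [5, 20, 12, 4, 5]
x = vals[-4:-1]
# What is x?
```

vals has length 5. The slice vals[-4:-1] selects indices [1, 2, 3] (1->20, 2->12, 3->4), giving [20, 12, 4].

[20, 12, 4]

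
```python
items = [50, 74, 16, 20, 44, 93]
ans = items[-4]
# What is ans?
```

items has length 6. Negative index -4 maps to positive index 6 + (-4) = 2. items[2] = 16.

16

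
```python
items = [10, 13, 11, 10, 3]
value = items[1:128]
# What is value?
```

items has length 5. The slice items[1:128] selects indices [1, 2, 3, 4] (1->13, 2->11, 3->10, 4->3), giving [13, 11, 10, 3].

[13, 11, 10, 3]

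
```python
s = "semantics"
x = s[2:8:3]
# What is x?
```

s has length 9. The slice s[2:8:3] selects indices [2, 5] (2->'m', 5->'t'), giving 'mt'.

'mt'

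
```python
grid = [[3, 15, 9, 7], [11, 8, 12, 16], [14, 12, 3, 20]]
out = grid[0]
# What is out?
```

grid has 3 rows. Row 0 is [3, 15, 9, 7].

[3, 15, 9, 7]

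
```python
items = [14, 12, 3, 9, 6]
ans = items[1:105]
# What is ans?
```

items has length 5. The slice items[1:105] selects indices [1, 2, 3, 4] (1->12, 2->3, 3->9, 4->6), giving [12, 3, 9, 6].

[12, 3, 9, 6]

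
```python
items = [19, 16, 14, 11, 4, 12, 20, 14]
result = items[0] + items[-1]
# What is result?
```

items has length 8. items[0] = 19.
items has length 8. Negative index -1 maps to positive index 8 + (-1) = 7. items[7] = 14.
Sum: 19 + 14 = 33.

33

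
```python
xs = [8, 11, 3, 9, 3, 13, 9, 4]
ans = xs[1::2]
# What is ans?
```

xs has length 8. The slice xs[1::2] selects indices [1, 3, 5, 7] (1->11, 3->9, 5->13, 7->4), giving [11, 9, 13, 4].

[11, 9, 13, 4]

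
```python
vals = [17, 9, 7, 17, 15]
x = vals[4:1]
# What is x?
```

vals has length 5. The slice vals[4:1] resolves to an empty index range, so the result is [].

[]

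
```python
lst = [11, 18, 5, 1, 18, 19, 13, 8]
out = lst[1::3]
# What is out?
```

lst has length 8. The slice lst[1::3] selects indices [1, 4, 7] (1->18, 4->18, 7->8), giving [18, 18, 8].

[18, 18, 8]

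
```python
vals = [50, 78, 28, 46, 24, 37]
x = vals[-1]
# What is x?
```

vals has length 6. Negative index -1 maps to positive index 6 + (-1) = 5. vals[5] = 37.

37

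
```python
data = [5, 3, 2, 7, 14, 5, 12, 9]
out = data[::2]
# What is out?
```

data has length 8. The slice data[::2] selects indices [0, 2, 4, 6] (0->5, 2->2, 4->14, 6->12), giving [5, 2, 14, 12].

[5, 2, 14, 12]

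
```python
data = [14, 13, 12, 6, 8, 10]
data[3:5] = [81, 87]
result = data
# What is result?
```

data starts as [14, 13, 12, 6, 8, 10] (length 6). The slice data[3:5] covers indices [3, 4] with values [6, 8]. Replacing that slice with [81, 87] (same length) produces [14, 13, 12, 81, 87, 10].

[14, 13, 12, 81, 87, 10]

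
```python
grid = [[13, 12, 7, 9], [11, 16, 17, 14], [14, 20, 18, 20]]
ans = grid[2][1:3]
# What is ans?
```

grid[2] = [14, 20, 18, 20]. grid[2] has length 4. The slice grid[2][1:3] selects indices [1, 2] (1->20, 2->18), giving [20, 18].

[20, 18]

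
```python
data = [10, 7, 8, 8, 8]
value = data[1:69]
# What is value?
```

data has length 5. The slice data[1:69] selects indices [1, 2, 3, 4] (1->7, 2->8, 3->8, 4->8), giving [7, 8, 8, 8].

[7, 8, 8, 8]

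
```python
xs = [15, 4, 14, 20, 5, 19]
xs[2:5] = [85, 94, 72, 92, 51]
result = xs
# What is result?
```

xs starts as [15, 4, 14, 20, 5, 19] (length 6). The slice xs[2:5] covers indices [2, 3, 4] with values [14, 20, 5]. Replacing that slice with [85, 94, 72, 92, 51] (different length) produces [15, 4, 85, 94, 72, 92, 51, 19].

[15, 4, 85, 94, 72, 92, 51, 19]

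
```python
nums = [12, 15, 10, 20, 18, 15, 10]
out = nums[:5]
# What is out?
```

nums has length 7. The slice nums[:5] selects indices [0, 1, 2, 3, 4] (0->12, 1->15, 2->10, 3->20, 4->18), giving [12, 15, 10, 20, 18].

[12, 15, 10, 20, 18]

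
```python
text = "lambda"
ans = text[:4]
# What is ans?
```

text has length 6. The slice text[:4] selects indices [0, 1, 2, 3] (0->'l', 1->'a', 2->'m', 3->'b'), giving 'lamb'.

'lamb'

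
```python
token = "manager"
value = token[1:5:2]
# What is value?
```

token has length 7. The slice token[1:5:2] selects indices [1, 3] (1->'a', 3->'a'), giving 'aa'.

'aa'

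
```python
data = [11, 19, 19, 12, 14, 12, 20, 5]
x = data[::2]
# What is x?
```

data has length 8. The slice data[::2] selects indices [0, 2, 4, 6] (0->11, 2->19, 4->14, 6->20), giving [11, 19, 14, 20].

[11, 19, 14, 20]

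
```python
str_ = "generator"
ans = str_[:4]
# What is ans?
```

str_ has length 9. The slice str_[:4] selects indices [0, 1, 2, 3] (0->'g', 1->'e', 2->'n', 3->'e'), giving 'gene'.

'gene'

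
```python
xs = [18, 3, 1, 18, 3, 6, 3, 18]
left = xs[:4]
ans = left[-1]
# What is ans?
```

xs has length 8. The slice xs[:4] selects indices [0, 1, 2, 3] (0->18, 1->3, 2->1, 3->18), giving [18, 3, 1, 18]. So left = [18, 3, 1, 18]. Then left[-1] = 18.

18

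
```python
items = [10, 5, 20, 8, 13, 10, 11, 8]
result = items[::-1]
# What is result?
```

items has length 8. The slice items[::-1] selects indices [7, 6, 5, 4, 3, 2, 1, 0] (7->8, 6->11, 5->10, 4->13, 3->8, 2->20, 1->5, 0->10), giving [8, 11, 10, 13, 8, 20, 5, 10].

[8, 11, 10, 13, 8, 20, 5, 10]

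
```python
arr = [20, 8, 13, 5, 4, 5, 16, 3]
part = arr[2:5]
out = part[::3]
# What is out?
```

arr has length 8. The slice arr[2:5] selects indices [2, 3, 4] (2->13, 3->5, 4->4), giving [13, 5, 4]. So part = [13, 5, 4]. part has length 3. The slice part[::3] selects indices [0] (0->13), giving [13].

[13]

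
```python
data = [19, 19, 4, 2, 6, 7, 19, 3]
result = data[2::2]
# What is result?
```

data has length 8. The slice data[2::2] selects indices [2, 4, 6] (2->4, 4->6, 6->19), giving [4, 6, 19].

[4, 6, 19]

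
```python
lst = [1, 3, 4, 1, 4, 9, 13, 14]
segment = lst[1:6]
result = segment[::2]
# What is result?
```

lst has length 8. The slice lst[1:6] selects indices [1, 2, 3, 4, 5] (1->3, 2->4, 3->1, 4->4, 5->9), giving [3, 4, 1, 4, 9]. So segment = [3, 4, 1, 4, 9]. segment has length 5. The slice segment[::2] selects indices [0, 2, 4] (0->3, 2->1, 4->9), giving [3, 1, 9].

[3, 1, 9]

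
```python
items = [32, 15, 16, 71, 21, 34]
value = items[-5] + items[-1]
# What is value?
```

items has length 6. Negative index -5 maps to positive index 6 + (-5) = 1. items[1] = 15.
items has length 6. Negative index -1 maps to positive index 6 + (-1) = 5. items[5] = 34.
Sum: 15 + 34 = 49.

49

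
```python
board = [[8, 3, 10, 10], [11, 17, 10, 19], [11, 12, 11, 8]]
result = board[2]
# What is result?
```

board has 3 rows. Row 2 is [11, 12, 11, 8].

[11, 12, 11, 8]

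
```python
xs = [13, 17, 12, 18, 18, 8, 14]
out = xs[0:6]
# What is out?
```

xs has length 7. The slice xs[0:6] selects indices [0, 1, 2, 3, 4, 5] (0->13, 1->17, 2->12, 3->18, 4->18, 5->8), giving [13, 17, 12, 18, 18, 8].

[13, 17, 12, 18, 18, 8]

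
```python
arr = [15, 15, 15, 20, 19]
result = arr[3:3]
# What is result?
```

arr has length 5. The slice arr[3:3] resolves to an empty index range, so the result is [].

[]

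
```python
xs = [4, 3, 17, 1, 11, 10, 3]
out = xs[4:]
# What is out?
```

xs has length 7. The slice xs[4:] selects indices [4, 5, 6] (4->11, 5->10, 6->3), giving [11, 10, 3].

[11, 10, 3]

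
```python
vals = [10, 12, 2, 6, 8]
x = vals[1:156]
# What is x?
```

vals has length 5. The slice vals[1:156] selects indices [1, 2, 3, 4] (1->12, 2->2, 3->6, 4->8), giving [12, 2, 6, 8].

[12, 2, 6, 8]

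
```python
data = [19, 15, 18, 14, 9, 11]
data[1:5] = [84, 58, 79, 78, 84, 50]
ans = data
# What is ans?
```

data starts as [19, 15, 18, 14, 9, 11] (length 6). The slice data[1:5] covers indices [1, 2, 3, 4] with values [15, 18, 14, 9]. Replacing that slice with [84, 58, 79, 78, 84, 50] (different length) produces [19, 84, 58, 79, 78, 84, 50, 11].

[19, 84, 58, 79, 78, 84, 50, 11]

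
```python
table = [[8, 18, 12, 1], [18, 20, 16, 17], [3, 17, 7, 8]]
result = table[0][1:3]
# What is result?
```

table[0] = [8, 18, 12, 1]. table[0] has length 4. The slice table[0][1:3] selects indices [1, 2] (1->18, 2->12), giving [18, 12].

[18, 12]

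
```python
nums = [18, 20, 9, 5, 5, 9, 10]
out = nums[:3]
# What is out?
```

nums has length 7. The slice nums[:3] selects indices [0, 1, 2] (0->18, 1->20, 2->9), giving [18, 20, 9].

[18, 20, 9]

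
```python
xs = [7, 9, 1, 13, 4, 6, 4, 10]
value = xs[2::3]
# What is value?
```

xs has length 8. The slice xs[2::3] selects indices [2, 5] (2->1, 5->6), giving [1, 6].

[1, 6]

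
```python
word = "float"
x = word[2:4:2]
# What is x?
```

word has length 5. The slice word[2:4:2] selects indices [2] (2->'o'), giving 'o'.

'o'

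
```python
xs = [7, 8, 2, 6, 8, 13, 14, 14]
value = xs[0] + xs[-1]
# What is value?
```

xs has length 8. xs[0] = 7.
xs has length 8. Negative index -1 maps to positive index 8 + (-1) = 7. xs[7] = 14.
Sum: 7 + 14 = 21.

21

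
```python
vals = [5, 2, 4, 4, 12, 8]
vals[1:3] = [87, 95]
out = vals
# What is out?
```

vals starts as [5, 2, 4, 4, 12, 8] (length 6). The slice vals[1:3] covers indices [1, 2] with values [2, 4]. Replacing that slice with [87, 95] (same length) produces [5, 87, 95, 4, 12, 8].

[5, 87, 95, 4, 12, 8]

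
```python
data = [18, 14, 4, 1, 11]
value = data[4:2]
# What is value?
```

data has length 5. The slice data[4:2] resolves to an empty index range, so the result is [].

[]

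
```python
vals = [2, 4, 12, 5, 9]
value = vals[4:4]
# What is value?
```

vals has length 5. The slice vals[4:4] resolves to an empty index range, so the result is [].

[]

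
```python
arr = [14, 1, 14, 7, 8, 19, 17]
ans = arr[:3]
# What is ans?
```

arr has length 7. The slice arr[:3] selects indices [0, 1, 2] (0->14, 1->1, 2->14), giving [14, 1, 14].

[14, 1, 14]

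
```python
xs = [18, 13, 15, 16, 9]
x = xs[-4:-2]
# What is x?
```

xs has length 5. The slice xs[-4:-2] selects indices [1, 2] (1->13, 2->15), giving [13, 15].

[13, 15]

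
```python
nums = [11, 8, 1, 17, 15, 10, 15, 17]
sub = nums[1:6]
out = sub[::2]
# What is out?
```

nums has length 8. The slice nums[1:6] selects indices [1, 2, 3, 4, 5] (1->8, 2->1, 3->17, 4->15, 5->10), giving [8, 1, 17, 15, 10]. So sub = [8, 1, 17, 15, 10]. sub has length 5. The slice sub[::2] selects indices [0, 2, 4] (0->8, 2->17, 4->10), giving [8, 17, 10].

[8, 17, 10]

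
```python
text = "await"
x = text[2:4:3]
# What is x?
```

text has length 5. The slice text[2:4:3] selects indices [2] (2->'a'), giving 'a'.

'a'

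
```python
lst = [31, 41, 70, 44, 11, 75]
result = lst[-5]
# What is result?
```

lst has length 6. Negative index -5 maps to positive index 6 + (-5) = 1. lst[1] = 41.

41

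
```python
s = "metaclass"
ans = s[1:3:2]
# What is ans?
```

s has length 9. The slice s[1:3:2] selects indices [1] (1->'e'), giving 'e'.

'e'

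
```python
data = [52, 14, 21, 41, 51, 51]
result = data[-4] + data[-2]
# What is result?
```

data has length 6. Negative index -4 maps to positive index 6 + (-4) = 2. data[2] = 21.
data has length 6. Negative index -2 maps to positive index 6 + (-2) = 4. data[4] = 51.
Sum: 21 + 51 = 72.

72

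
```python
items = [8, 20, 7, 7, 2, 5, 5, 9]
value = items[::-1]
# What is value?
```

items has length 8. The slice items[::-1] selects indices [7, 6, 5, 4, 3, 2, 1, 0] (7->9, 6->5, 5->5, 4->2, 3->7, 2->7, 1->20, 0->8), giving [9, 5, 5, 2, 7, 7, 20, 8].

[9, 5, 5, 2, 7, 7, 20, 8]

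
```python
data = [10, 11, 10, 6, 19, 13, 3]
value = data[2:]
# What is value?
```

data has length 7. The slice data[2:] selects indices [2, 3, 4, 5, 6] (2->10, 3->6, 4->19, 5->13, 6->3), giving [10, 6, 19, 13, 3].

[10, 6, 19, 13, 3]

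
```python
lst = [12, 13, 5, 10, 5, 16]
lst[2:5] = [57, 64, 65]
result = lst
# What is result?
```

lst starts as [12, 13, 5, 10, 5, 16] (length 6). The slice lst[2:5] covers indices [2, 3, 4] with values [5, 10, 5]. Replacing that slice with [57, 64, 65] (same length) produces [12, 13, 57, 64, 65, 16].

[12, 13, 57, 64, 65, 16]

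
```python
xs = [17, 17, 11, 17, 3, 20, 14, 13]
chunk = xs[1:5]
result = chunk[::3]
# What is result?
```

xs has length 8. The slice xs[1:5] selects indices [1, 2, 3, 4] (1->17, 2->11, 3->17, 4->3), giving [17, 11, 17, 3]. So chunk = [17, 11, 17, 3]. chunk has length 4. The slice chunk[::3] selects indices [0, 3] (0->17, 3->3), giving [17, 3].

[17, 3]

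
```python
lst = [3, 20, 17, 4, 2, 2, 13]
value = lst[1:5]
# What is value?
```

lst has length 7. The slice lst[1:5] selects indices [1, 2, 3, 4] (1->20, 2->17, 3->4, 4->2), giving [20, 17, 4, 2].

[20, 17, 4, 2]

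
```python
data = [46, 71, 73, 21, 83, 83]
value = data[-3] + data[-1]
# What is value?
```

data has length 6. Negative index -3 maps to positive index 6 + (-3) = 3. data[3] = 21.
data has length 6. Negative index -1 maps to positive index 6 + (-1) = 5. data[5] = 83.
Sum: 21 + 83 = 104.

104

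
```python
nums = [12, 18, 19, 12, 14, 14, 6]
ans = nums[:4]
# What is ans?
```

nums has length 7. The slice nums[:4] selects indices [0, 1, 2, 3] (0->12, 1->18, 2->19, 3->12), giving [12, 18, 19, 12].

[12, 18, 19, 12]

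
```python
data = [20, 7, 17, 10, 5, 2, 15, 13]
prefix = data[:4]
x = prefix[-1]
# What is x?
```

data has length 8. The slice data[:4] selects indices [0, 1, 2, 3] (0->20, 1->7, 2->17, 3->10), giving [20, 7, 17, 10]. So prefix = [20, 7, 17, 10]. Then prefix[-1] = 10.

10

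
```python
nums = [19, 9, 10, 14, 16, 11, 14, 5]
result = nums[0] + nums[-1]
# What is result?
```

nums has length 8. nums[0] = 19.
nums has length 8. Negative index -1 maps to positive index 8 + (-1) = 7. nums[7] = 5.
Sum: 19 + 5 = 24.

24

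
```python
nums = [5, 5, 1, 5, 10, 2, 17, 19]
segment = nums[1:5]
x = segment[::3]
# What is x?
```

nums has length 8. The slice nums[1:5] selects indices [1, 2, 3, 4] (1->5, 2->1, 3->5, 4->10), giving [5, 1, 5, 10]. So segment = [5, 1, 5, 10]. segment has length 4. The slice segment[::3] selects indices [0, 3] (0->5, 3->10), giving [5, 10].

[5, 10]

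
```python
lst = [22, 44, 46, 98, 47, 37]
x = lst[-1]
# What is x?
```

lst has length 6. Negative index -1 maps to positive index 6 + (-1) = 5. lst[5] = 37.

37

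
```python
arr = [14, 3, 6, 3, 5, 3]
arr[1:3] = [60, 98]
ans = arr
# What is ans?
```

arr starts as [14, 3, 6, 3, 5, 3] (length 6). The slice arr[1:3] covers indices [1, 2] with values [3, 6]. Replacing that slice with [60, 98] (same length) produces [14, 60, 98, 3, 5, 3].

[14, 60, 98, 3, 5, 3]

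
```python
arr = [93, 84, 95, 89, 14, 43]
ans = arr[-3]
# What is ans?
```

arr has length 6. Negative index -3 maps to positive index 6 + (-3) = 3. arr[3] = 89.

89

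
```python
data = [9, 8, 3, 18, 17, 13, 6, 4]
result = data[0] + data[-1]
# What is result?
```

data has length 8. data[0] = 9.
data has length 8. Negative index -1 maps to positive index 8 + (-1) = 7. data[7] = 4.
Sum: 9 + 4 = 13.

13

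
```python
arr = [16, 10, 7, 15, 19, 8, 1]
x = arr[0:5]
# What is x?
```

arr has length 7. The slice arr[0:5] selects indices [0, 1, 2, 3, 4] (0->16, 1->10, 2->7, 3->15, 4->19), giving [16, 10, 7, 15, 19].

[16, 10, 7, 15, 19]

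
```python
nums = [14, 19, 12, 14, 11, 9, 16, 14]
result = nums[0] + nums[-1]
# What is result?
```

nums has length 8. nums[0] = 14.
nums has length 8. Negative index -1 maps to positive index 8 + (-1) = 7. nums[7] = 14.
Sum: 14 + 14 = 28.

28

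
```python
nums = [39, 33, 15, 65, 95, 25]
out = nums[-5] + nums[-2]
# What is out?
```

nums has length 6. Negative index -5 maps to positive index 6 + (-5) = 1. nums[1] = 33.
nums has length 6. Negative index -2 maps to positive index 6 + (-2) = 4. nums[4] = 95.
Sum: 33 + 95 = 128.

128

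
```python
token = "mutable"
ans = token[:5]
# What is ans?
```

token has length 7. The slice token[:5] selects indices [0, 1, 2, 3, 4] (0->'m', 1->'u', 2->'t', 3->'a', 4->'b'), giving 'mutab'.

'mutab'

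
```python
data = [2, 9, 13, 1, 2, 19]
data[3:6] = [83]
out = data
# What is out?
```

data starts as [2, 9, 13, 1, 2, 19] (length 6). The slice data[3:6] covers indices [3, 4, 5] with values [1, 2, 19]. Replacing that slice with [83] (different length) produces [2, 9, 13, 83].

[2, 9, 13, 83]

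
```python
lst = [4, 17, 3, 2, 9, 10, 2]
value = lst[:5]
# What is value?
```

lst has length 7. The slice lst[:5] selects indices [0, 1, 2, 3, 4] (0->4, 1->17, 2->3, 3->2, 4->9), giving [4, 17, 3, 2, 9].

[4, 17, 3, 2, 9]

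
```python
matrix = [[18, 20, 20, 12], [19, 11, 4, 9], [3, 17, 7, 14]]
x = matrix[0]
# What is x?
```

matrix has 3 rows. Row 0 is [18, 20, 20, 12].

[18, 20, 20, 12]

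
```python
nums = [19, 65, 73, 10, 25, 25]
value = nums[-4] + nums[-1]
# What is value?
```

nums has length 6. Negative index -4 maps to positive index 6 + (-4) = 2. nums[2] = 73.
nums has length 6. Negative index -1 maps to positive index 6 + (-1) = 5. nums[5] = 25.
Sum: 73 + 25 = 98.

98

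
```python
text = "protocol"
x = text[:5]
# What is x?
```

text has length 8. The slice text[:5] selects indices [0, 1, 2, 3, 4] (0->'p', 1->'r', 2->'o', 3->'t', 4->'o'), giving 'proto'.

'proto'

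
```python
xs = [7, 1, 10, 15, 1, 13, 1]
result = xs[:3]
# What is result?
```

xs has length 7. The slice xs[:3] selects indices [0, 1, 2] (0->7, 1->1, 2->10), giving [7, 1, 10].

[7, 1, 10]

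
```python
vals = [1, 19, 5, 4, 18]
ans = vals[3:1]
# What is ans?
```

vals has length 5. The slice vals[3:1] resolves to an empty index range, so the result is [].

[]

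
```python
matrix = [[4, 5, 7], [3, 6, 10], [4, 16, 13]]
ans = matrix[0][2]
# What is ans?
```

matrix[0] = [4, 5, 7]. Taking column 2 of that row yields 7.

7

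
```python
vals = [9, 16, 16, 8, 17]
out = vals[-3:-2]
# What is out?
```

vals has length 5. The slice vals[-3:-2] selects indices [2] (2->16), giving [16].

[16]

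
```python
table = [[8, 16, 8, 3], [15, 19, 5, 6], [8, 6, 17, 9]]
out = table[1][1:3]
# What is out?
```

table[1] = [15, 19, 5, 6]. table[1] has length 4. The slice table[1][1:3] selects indices [1, 2] (1->19, 2->5), giving [19, 5].

[19, 5]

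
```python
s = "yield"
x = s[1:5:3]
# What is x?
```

s has length 5. The slice s[1:5:3] selects indices [1, 4] (1->'i', 4->'d'), giving 'id'.

'id'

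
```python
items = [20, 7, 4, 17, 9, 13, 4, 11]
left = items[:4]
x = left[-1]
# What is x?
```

items has length 8. The slice items[:4] selects indices [0, 1, 2, 3] (0->20, 1->7, 2->4, 3->17), giving [20, 7, 4, 17]. So left = [20, 7, 4, 17]. Then left[-1] = 17.

17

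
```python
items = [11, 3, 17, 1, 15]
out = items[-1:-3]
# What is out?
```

items has length 5. The slice items[-1:-3] resolves to an empty index range, so the result is [].

[]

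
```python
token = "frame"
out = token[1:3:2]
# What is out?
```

token has length 5. The slice token[1:3:2] selects indices [1] (1->'r'), giving 'r'.

'r'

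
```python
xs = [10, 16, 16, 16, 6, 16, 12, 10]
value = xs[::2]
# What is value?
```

xs has length 8. The slice xs[::2] selects indices [0, 2, 4, 6] (0->10, 2->16, 4->6, 6->12), giving [10, 16, 6, 12].

[10, 16, 6, 12]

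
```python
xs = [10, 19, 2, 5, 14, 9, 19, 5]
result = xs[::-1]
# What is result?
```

xs has length 8. The slice xs[::-1] selects indices [7, 6, 5, 4, 3, 2, 1, 0] (7->5, 6->19, 5->9, 4->14, 3->5, 2->2, 1->19, 0->10), giving [5, 19, 9, 14, 5, 2, 19, 10].

[5, 19, 9, 14, 5, 2, 19, 10]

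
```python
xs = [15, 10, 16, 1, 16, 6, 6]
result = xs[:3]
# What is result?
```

xs has length 7. The slice xs[:3] selects indices [0, 1, 2] (0->15, 1->10, 2->16), giving [15, 10, 16].

[15, 10, 16]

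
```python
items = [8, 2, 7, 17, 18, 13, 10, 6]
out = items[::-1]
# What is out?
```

items has length 8. The slice items[::-1] selects indices [7, 6, 5, 4, 3, 2, 1, 0] (7->6, 6->10, 5->13, 4->18, 3->17, 2->7, 1->2, 0->8), giving [6, 10, 13, 18, 17, 7, 2, 8].

[6, 10, 13, 18, 17, 7, 2, 8]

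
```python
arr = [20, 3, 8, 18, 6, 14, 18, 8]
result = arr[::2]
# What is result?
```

arr has length 8. The slice arr[::2] selects indices [0, 2, 4, 6] (0->20, 2->8, 4->6, 6->18), giving [20, 8, 6, 18].

[20, 8, 6, 18]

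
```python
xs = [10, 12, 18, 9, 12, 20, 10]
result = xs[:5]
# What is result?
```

xs has length 7. The slice xs[:5] selects indices [0, 1, 2, 3, 4] (0->10, 1->12, 2->18, 3->9, 4->12), giving [10, 12, 18, 9, 12].

[10, 12, 18, 9, 12]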